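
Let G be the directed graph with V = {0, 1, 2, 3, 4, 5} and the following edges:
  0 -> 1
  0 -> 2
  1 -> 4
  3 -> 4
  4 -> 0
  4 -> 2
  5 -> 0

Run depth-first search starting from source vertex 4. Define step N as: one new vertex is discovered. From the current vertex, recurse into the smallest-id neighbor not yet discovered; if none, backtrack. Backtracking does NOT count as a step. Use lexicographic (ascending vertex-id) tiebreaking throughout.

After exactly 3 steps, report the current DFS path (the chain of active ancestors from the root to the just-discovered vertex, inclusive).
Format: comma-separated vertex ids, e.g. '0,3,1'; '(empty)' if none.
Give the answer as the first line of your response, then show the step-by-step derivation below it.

4,0,1

step 1: discover 4; path=4; order=4
step 2: discover 0; path=4>0; order=4,0
step 3: discover 1; path=4>0>1; order=4,0,1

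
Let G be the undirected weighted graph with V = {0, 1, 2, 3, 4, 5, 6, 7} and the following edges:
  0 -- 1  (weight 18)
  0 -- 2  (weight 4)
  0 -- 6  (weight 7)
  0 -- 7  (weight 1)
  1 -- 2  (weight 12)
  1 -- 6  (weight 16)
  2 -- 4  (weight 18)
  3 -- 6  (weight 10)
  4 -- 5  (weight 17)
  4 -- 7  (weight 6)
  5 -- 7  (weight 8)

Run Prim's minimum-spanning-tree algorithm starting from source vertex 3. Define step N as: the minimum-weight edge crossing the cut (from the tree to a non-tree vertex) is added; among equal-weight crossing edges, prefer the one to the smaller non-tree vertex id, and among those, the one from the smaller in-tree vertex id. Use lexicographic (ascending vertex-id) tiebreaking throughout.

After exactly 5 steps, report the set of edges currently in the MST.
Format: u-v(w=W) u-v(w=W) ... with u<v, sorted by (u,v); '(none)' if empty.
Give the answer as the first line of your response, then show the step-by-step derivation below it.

0-2(w=4) 0-6(w=7) 0-7(w=1) 3-6(w=10) 4-7(w=6)

step 1: add edge 3-6 (w=10); MST = {3-6(w=10)}
step 2: add edge 0-6 (w=7); MST = {0-6(w=7) 3-6(w=10)}
step 3: add edge 0-7 (w=1); MST = {0-6(w=7) 0-7(w=1) 3-6(w=10)}
step 4: add edge 0-2 (w=4); MST = {0-2(w=4) 0-6(w=7) 0-7(w=1) 3-6(w=10)}
step 5: add edge 4-7 (w=6); MST = {0-2(w=4) 0-6(w=7) 0-7(w=1) 3-6(w=10) 4-7(w=6)}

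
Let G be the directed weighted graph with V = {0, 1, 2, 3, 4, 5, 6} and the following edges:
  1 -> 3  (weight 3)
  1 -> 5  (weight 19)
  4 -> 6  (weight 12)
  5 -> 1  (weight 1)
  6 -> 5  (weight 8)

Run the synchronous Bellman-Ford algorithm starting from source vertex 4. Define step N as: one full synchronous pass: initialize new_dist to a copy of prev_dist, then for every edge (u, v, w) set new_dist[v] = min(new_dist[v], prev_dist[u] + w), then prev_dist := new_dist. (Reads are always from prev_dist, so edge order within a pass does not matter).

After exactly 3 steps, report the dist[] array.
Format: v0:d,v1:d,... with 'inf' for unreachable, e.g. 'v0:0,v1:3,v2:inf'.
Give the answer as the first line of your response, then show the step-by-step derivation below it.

v0:inf,v1:21,v2:inf,v3:inf,v4:0,v5:20,v6:12

step 1: dist = v0:inf,v1:inf,v2:inf,v3:inf,v4:0,v5:inf,v6:12
step 2: dist = v0:inf,v1:inf,v2:inf,v3:inf,v4:0,v5:20,v6:12
step 3: dist = v0:inf,v1:21,v2:inf,v3:inf,v4:0,v5:20,v6:12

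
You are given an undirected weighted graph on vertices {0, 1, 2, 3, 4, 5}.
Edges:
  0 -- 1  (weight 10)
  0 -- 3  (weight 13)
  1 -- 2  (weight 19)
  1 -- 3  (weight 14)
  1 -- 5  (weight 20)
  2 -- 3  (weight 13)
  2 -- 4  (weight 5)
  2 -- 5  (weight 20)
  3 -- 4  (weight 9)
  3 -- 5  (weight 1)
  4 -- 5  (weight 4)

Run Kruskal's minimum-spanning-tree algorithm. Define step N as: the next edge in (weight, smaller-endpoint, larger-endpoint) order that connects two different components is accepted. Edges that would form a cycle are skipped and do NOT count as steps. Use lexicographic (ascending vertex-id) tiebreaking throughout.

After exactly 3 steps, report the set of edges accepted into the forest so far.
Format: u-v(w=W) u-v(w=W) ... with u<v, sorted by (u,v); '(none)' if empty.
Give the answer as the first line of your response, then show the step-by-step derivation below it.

2-4(w=5) 3-5(w=1) 4-5(w=4)

step 1: add edge 3-5 (w=1); MST = {3-5(w=1)}
step 2: add edge 4-5 (w=4); MST = {3-5(w=1) 4-5(w=4)}
step 3: add edge 2-4 (w=5); MST = {2-4(w=5) 3-5(w=1) 4-5(w=4)}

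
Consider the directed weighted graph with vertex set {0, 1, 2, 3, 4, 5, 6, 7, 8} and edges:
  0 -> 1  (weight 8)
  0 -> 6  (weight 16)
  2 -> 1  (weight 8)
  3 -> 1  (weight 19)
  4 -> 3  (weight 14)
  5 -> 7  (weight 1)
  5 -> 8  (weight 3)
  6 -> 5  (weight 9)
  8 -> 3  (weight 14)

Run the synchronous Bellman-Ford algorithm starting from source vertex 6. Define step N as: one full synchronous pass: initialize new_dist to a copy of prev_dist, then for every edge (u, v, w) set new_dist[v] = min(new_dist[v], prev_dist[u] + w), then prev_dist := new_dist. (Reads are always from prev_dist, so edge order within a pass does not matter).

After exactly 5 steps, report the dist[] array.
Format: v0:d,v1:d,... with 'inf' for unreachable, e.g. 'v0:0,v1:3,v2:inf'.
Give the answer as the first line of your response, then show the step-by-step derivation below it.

v0:inf,v1:45,v2:inf,v3:26,v4:inf,v5:9,v6:0,v7:10,v8:12

step 1: dist = v0:inf,v1:inf,v2:inf,v3:inf,v4:inf,v5:9,v6:0,v7:inf,v8:inf
step 2: dist = v0:inf,v1:inf,v2:inf,v3:inf,v4:inf,v5:9,v6:0,v7:10,v8:12
step 3: dist = v0:inf,v1:inf,v2:inf,v3:26,v4:inf,v5:9,v6:0,v7:10,v8:12
step 4: dist = v0:inf,v1:45,v2:inf,v3:26,v4:inf,v5:9,v6:0,v7:10,v8:12
step 5: dist = v0:inf,v1:45,v2:inf,v3:26,v4:inf,v5:9,v6:0,v7:10,v8:12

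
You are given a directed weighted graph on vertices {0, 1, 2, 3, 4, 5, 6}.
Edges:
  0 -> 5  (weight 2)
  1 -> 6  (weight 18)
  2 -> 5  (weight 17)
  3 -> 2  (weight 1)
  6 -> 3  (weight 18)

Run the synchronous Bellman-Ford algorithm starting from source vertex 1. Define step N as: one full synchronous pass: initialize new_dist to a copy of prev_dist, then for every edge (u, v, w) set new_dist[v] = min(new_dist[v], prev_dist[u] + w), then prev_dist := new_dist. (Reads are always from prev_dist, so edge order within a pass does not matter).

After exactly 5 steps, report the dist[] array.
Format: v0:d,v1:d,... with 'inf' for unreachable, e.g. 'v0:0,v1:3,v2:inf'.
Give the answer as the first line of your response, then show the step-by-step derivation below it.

v0:inf,v1:0,v2:37,v3:36,v4:inf,v5:54,v6:18

step 1: dist = v0:inf,v1:0,v2:inf,v3:inf,v4:inf,v5:inf,v6:18
step 2: dist = v0:inf,v1:0,v2:inf,v3:36,v4:inf,v5:inf,v6:18
step 3: dist = v0:inf,v1:0,v2:37,v3:36,v4:inf,v5:inf,v6:18
step 4: dist = v0:inf,v1:0,v2:37,v3:36,v4:inf,v5:54,v6:18
step 5: dist = v0:inf,v1:0,v2:37,v3:36,v4:inf,v5:54,v6:18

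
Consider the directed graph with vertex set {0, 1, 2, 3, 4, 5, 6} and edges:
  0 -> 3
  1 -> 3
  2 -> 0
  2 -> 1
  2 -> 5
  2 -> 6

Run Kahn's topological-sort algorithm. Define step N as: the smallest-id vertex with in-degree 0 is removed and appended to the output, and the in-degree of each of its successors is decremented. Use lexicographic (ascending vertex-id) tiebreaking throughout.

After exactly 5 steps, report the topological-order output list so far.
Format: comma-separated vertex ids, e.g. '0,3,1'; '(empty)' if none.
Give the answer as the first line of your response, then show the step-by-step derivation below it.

2,0,1,3,4

step 1: output 2; order=[2]; indeg=(0,0,0,2,0,0,0)
step 2: output 0; order=[2,0]; indeg=(0,0,0,1,0,0,0)
step 3: output 1; order=[2,0,1]; indeg=(0,0,0,0,0,0,0)
step 4: output 3; order=[2,0,1,3]; indeg=(0,0,0,0,0,0,0)
step 5: output 4; order=[2,0,1,3,4]; indeg=(0,0,0,0,0,0,0)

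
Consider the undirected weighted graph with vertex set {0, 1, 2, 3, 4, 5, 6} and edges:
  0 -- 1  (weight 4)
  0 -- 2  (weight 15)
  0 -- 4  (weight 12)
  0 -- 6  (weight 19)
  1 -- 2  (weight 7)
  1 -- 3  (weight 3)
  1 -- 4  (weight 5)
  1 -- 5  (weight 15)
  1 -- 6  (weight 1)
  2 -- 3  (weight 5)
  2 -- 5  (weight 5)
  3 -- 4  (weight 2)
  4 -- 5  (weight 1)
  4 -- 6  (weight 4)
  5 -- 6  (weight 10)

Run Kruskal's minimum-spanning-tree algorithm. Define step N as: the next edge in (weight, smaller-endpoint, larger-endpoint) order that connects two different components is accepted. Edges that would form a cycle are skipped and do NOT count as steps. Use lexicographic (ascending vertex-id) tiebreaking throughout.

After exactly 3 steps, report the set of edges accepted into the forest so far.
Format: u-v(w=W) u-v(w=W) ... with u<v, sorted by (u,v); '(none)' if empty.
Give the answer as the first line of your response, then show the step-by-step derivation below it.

1-6(w=1) 3-4(w=2) 4-5(w=1)

step 1: add edge 1-6 (w=1); MST = {1-6(w=1)}
step 2: add edge 4-5 (w=1); MST = {1-6(w=1) 4-5(w=1)}
step 3: add edge 3-4 (w=2); MST = {1-6(w=1) 3-4(w=2) 4-5(w=1)}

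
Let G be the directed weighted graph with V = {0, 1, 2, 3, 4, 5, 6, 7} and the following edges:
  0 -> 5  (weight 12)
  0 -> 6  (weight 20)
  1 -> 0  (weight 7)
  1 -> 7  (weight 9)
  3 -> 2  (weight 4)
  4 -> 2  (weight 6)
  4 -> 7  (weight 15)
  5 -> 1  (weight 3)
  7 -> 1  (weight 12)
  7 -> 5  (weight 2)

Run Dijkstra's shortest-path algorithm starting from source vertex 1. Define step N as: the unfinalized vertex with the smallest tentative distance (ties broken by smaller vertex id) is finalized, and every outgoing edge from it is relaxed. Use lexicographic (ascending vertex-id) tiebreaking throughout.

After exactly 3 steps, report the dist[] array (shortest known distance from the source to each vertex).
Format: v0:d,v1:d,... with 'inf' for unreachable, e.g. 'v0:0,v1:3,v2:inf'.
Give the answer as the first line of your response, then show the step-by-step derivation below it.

v0:7,v1:0,v2:inf,v3:inf,v4:inf,v5:11,v6:27,v7:9

step 1: dist = v0:7,v1:0,v2:inf,v3:inf,v4:inf,v5:inf,v6:inf,v7:9
step 2: dist = v0:7,v1:0,v2:inf,v3:inf,v4:inf,v5:19,v6:27,v7:9
step 3: dist = v0:7,v1:0,v2:inf,v3:inf,v4:inf,v5:11,v6:27,v7:9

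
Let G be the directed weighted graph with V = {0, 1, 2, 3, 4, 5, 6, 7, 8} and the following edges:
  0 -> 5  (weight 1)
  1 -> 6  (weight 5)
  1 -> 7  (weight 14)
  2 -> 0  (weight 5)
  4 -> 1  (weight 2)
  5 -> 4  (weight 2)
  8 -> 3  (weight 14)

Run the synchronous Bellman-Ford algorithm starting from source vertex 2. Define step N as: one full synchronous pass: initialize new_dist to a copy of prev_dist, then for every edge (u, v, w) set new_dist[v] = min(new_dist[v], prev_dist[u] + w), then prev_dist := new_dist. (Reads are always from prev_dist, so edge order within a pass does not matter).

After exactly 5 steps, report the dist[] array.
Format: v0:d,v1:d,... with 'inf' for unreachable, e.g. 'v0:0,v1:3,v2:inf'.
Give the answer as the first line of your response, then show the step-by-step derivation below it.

v0:5,v1:10,v2:0,v3:inf,v4:8,v5:6,v6:15,v7:24,v8:inf

step 1: dist = v0:5,v1:inf,v2:0,v3:inf,v4:inf,v5:inf,v6:inf,v7:inf,v8:inf
step 2: dist = v0:5,v1:inf,v2:0,v3:inf,v4:inf,v5:6,v6:inf,v7:inf,v8:inf
step 3: dist = v0:5,v1:inf,v2:0,v3:inf,v4:8,v5:6,v6:inf,v7:inf,v8:inf
step 4: dist = v0:5,v1:10,v2:0,v3:inf,v4:8,v5:6,v6:inf,v7:inf,v8:inf
step 5: dist = v0:5,v1:10,v2:0,v3:inf,v4:8,v5:6,v6:15,v7:24,v8:inf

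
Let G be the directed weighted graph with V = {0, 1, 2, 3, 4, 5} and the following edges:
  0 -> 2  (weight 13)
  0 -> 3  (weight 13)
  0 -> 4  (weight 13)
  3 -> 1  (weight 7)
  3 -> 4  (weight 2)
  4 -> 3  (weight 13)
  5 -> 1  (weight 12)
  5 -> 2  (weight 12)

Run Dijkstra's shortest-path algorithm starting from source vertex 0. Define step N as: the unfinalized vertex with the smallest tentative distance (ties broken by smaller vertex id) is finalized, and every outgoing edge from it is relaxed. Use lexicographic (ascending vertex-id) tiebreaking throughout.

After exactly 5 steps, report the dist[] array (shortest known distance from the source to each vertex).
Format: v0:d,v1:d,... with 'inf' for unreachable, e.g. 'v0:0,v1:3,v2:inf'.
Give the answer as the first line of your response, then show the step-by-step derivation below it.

v0:0,v1:20,v2:13,v3:13,v4:13,v5:inf

step 1: dist = v0:0,v1:inf,v2:13,v3:13,v4:13,v5:inf
step 2: dist = v0:0,v1:inf,v2:13,v3:13,v4:13,v5:inf
step 3: dist = v0:0,v1:20,v2:13,v3:13,v4:13,v5:inf
step 4: dist = v0:0,v1:20,v2:13,v3:13,v4:13,v5:inf
step 5: dist = v0:0,v1:20,v2:13,v3:13,v4:13,v5:inf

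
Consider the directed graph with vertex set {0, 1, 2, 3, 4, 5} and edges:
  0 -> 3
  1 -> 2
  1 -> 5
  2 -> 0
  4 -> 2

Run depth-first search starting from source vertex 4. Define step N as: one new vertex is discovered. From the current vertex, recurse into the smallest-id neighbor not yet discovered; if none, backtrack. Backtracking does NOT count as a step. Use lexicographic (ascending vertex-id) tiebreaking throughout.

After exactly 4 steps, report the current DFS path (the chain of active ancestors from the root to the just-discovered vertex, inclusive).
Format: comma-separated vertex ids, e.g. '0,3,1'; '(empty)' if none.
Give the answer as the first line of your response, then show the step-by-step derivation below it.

4,2,0,3

step 1: discover 4; path=4; order=4
step 2: discover 2; path=4>2; order=4,2
step 3: discover 0; path=4>2>0; order=4,2,0
step 4: discover 3; path=4>2>0>3; order=4,2,0,3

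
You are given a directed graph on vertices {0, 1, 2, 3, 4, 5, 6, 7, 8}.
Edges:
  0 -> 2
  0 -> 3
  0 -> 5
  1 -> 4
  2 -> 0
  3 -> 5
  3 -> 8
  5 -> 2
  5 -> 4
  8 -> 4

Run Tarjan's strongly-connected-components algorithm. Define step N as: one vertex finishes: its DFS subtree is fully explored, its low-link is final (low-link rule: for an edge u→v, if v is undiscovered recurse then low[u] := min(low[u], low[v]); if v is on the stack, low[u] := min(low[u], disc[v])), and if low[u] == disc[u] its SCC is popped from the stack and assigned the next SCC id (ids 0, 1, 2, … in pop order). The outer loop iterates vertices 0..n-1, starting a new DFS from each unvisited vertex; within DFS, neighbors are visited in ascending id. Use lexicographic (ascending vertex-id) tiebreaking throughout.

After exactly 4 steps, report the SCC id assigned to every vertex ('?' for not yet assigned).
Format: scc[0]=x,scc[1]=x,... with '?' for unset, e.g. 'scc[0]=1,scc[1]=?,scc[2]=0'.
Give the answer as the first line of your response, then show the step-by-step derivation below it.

scc[0]=?,scc[1]=?,scc[2]=?,scc[3]=?,scc[4]=0,scc[5]=?,scc[6]=?,scc[7]=?,scc[8]=1

step 1: low=(low[0]=0,low[1]=?,low[2]=0,low[3]=?,low[4]=?,low[5]=?,low[6]=?,low[7]=?,low[8]=?); scc=(scc[0]=?,scc[1]=?,scc[2]=?,scc[3]=?,scc[4]=?,scc[5]=?,scc[6]=?,scc[7]=?,scc[8]=?)
step 2: low=(low[0]=0,low[1]=?,low[2]=0,low[3]=2,low[4]=4,low[5]=1,low[6]=?,low[7]=?,low[8]=?); scc=(scc[0]=?,scc[1]=?,scc[2]=?,scc[3]=?,scc[4]=0,scc[5]=?,scc[6]=?,scc[7]=?,scc[8]=?)
step 3: low=(low[0]=0,low[1]=?,low[2]=0,low[3]=2,low[4]=4,low[5]=1,low[6]=?,low[7]=?,low[8]=?); scc=(scc[0]=?,scc[1]=?,scc[2]=?,scc[3]=?,scc[4]=0,scc[5]=?,scc[6]=?,scc[7]=?,scc[8]=?)
step 4: low=(low[0]=0,low[1]=?,low[2]=0,low[3]=1,low[4]=4,low[5]=1,low[6]=?,low[7]=?,low[8]=5); scc=(scc[0]=?,scc[1]=?,scc[2]=?,scc[3]=?,scc[4]=0,scc[5]=?,scc[6]=?,scc[7]=?,scc[8]=1)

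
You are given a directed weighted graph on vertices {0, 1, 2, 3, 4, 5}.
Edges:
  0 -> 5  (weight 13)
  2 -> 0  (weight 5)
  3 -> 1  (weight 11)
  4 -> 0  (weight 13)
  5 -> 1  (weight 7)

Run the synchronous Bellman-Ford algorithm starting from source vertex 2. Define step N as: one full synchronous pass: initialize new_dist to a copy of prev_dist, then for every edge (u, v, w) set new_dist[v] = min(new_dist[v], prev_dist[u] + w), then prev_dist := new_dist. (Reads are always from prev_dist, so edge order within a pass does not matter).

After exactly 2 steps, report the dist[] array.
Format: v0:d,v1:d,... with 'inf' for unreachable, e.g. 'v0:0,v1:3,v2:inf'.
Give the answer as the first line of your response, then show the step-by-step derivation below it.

v0:5,v1:inf,v2:0,v3:inf,v4:inf,v5:18

step 1: dist = v0:5,v1:inf,v2:0,v3:inf,v4:inf,v5:inf
step 2: dist = v0:5,v1:inf,v2:0,v3:inf,v4:inf,v5:18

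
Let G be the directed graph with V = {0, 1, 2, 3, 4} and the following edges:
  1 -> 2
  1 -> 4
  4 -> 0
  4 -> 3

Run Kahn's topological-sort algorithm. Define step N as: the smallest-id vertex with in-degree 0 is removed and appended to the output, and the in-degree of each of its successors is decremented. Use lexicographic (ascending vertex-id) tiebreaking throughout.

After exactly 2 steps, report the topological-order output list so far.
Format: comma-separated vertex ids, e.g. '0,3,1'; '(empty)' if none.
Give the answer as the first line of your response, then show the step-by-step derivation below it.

1,2

step 1: output 1; order=[1]; indeg=(1,0,0,1,0)
step 2: output 2; order=[1,2]; indeg=(1,0,0,1,0)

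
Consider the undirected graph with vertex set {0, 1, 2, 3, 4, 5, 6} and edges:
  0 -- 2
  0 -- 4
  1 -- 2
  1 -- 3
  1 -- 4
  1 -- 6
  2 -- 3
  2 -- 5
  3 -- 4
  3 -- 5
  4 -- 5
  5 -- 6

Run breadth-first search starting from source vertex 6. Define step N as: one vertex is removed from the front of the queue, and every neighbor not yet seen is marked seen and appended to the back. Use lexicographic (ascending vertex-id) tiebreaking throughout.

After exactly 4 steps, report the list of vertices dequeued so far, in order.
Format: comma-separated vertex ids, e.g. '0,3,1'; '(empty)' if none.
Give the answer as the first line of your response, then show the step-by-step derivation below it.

6,1,5,2

step 1: dequeue 6; queue=[1,5]; order=6
step 2: dequeue 1; queue=[5,2,3,4]; order=6,1
step 3: dequeue 5; queue=[2,3,4]; order=6,1,5
step 4: dequeue 2; queue=[3,4,0]; order=6,1,5,2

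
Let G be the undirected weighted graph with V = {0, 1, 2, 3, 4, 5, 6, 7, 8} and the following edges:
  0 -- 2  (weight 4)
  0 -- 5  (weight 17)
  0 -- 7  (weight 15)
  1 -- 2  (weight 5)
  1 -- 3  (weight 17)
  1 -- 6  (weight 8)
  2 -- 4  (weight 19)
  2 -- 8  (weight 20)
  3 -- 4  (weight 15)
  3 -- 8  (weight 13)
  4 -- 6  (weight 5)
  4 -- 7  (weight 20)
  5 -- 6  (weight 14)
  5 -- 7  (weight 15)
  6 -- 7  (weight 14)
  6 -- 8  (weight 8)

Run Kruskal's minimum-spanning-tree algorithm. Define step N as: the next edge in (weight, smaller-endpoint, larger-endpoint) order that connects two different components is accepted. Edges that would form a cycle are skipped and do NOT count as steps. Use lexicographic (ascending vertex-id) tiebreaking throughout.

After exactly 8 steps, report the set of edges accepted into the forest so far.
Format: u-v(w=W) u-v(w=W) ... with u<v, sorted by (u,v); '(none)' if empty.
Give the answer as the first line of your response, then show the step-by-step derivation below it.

0-2(w=4) 1-2(w=5) 1-6(w=8) 3-8(w=13) 4-6(w=5) 5-6(w=14) 6-7(w=14) 6-8(w=8)

step 1: add edge 0-2 (w=4); MST = {0-2(w=4)}
step 2: add edge 1-2 (w=5); MST = {0-2(w=4) 1-2(w=5)}
step 3: add edge 4-6 (w=5); MST = {0-2(w=4) 1-2(w=5) 4-6(w=5)}
step 4: add edge 1-6 (w=8); MST = {0-2(w=4) 1-2(w=5) 1-6(w=8) 4-6(w=5)}
step 5: add edge 6-8 (w=8); MST = {0-2(w=4) 1-2(w=5) 1-6(w=8) 4-6(w=5) 6-8(w=8)}
step 6: add edge 3-8 (w=13); MST = {0-2(w=4) 1-2(w=5) 1-6(w=8) 3-8(w=13) 4-6(w=5) 6-8(w=8)}
step 7: add edge 5-6 (w=14); MST = {0-2(w=4) 1-2(w=5) 1-6(w=8) 3-8(w=13) 4-6(w=5) 5-6(w=14) 6-8(w=8)}
step 8: add edge 6-7 (w=14); MST = {0-2(w=4) 1-2(w=5) 1-6(w=8) 3-8(w=13) 4-6(w=5) 5-6(w=14) 6-7(w=14) 6-8(w=8)}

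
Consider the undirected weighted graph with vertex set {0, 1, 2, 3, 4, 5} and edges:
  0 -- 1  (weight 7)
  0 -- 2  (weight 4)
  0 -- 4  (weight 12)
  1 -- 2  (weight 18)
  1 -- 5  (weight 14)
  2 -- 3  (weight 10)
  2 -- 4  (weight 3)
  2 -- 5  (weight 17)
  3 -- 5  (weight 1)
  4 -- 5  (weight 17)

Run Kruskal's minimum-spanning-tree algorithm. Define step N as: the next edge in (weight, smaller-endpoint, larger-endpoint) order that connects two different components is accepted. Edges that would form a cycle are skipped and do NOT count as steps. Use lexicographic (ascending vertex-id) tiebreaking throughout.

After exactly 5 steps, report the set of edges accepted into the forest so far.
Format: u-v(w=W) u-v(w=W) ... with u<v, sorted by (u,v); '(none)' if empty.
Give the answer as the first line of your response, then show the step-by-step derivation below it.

0-1(w=7) 0-2(w=4) 2-3(w=10) 2-4(w=3) 3-5(w=1)

step 1: add edge 3-5 (w=1); MST = {3-5(w=1)}
step 2: add edge 2-4 (w=3); MST = {2-4(w=3) 3-5(w=1)}
step 3: add edge 0-2 (w=4); MST = {0-2(w=4) 2-4(w=3) 3-5(w=1)}
step 4: add edge 0-1 (w=7); MST = {0-1(w=7) 0-2(w=4) 2-4(w=3) 3-5(w=1)}
step 5: add edge 2-3 (w=10); MST = {0-1(w=7) 0-2(w=4) 2-3(w=10) 2-4(w=3) 3-5(w=1)}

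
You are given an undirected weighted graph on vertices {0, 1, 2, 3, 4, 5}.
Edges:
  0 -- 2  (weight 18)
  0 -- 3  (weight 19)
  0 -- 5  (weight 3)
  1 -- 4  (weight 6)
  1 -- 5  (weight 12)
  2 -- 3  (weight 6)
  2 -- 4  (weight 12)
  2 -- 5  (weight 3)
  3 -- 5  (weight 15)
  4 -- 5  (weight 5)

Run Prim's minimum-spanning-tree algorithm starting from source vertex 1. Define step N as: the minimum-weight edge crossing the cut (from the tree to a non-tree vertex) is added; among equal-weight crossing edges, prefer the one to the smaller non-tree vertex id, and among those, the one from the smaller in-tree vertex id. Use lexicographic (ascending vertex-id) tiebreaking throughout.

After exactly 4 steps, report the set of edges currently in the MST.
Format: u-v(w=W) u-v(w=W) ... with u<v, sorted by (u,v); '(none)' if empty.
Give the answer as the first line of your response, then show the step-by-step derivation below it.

0-5(w=3) 1-4(w=6) 2-5(w=3) 4-5(w=5)

step 1: add edge 1-4 (w=6); MST = {1-4(w=6)}
step 2: add edge 4-5 (w=5); MST = {1-4(w=6) 4-5(w=5)}
step 3: add edge 0-5 (w=3); MST = {0-5(w=3) 1-4(w=6) 4-5(w=5)}
step 4: add edge 2-5 (w=3); MST = {0-5(w=3) 1-4(w=6) 2-5(w=3) 4-5(w=5)}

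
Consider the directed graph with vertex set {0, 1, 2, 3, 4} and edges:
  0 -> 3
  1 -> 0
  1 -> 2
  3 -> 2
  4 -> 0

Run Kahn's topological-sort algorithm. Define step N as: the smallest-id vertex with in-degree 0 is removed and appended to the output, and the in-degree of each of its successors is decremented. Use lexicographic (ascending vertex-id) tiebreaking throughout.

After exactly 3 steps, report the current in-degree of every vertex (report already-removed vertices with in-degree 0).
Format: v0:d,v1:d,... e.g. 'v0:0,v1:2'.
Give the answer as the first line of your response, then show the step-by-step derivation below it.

v0:0,v1:0,v2:1,v3:0,v4:0

step 1: output 1; order=[1]; indeg=(1,0,1,1,0)
step 2: output 4; order=[1,4]; indeg=(0,0,1,1,0)
step 3: output 0; order=[1,4,0]; indeg=(0,0,1,0,0)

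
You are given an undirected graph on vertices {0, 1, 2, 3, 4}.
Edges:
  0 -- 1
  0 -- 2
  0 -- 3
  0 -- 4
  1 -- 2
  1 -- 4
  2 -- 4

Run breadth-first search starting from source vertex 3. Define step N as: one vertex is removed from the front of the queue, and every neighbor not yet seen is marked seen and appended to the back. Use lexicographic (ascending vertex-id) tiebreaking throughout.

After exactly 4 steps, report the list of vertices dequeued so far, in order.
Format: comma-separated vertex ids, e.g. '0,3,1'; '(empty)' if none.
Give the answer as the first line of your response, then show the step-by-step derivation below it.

3,0,1,2

step 1: dequeue 3; queue=[0]; order=3
step 2: dequeue 0; queue=[1,2,4]; order=3,0
step 3: dequeue 1; queue=[2,4]; order=3,0,1
step 4: dequeue 2; queue=[4]; order=3,0,1,2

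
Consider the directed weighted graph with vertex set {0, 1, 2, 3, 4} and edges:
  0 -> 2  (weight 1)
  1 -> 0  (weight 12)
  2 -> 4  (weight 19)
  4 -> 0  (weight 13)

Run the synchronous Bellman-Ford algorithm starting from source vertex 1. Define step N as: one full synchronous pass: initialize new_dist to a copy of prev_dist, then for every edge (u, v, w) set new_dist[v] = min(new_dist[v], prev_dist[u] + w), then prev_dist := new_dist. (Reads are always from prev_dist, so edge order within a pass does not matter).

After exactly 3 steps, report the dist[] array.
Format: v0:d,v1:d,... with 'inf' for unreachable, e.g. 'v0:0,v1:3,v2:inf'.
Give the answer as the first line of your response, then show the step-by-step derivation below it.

v0:12,v1:0,v2:13,v3:inf,v4:32

step 1: dist = v0:12,v1:0,v2:inf,v3:inf,v4:inf
step 2: dist = v0:12,v1:0,v2:13,v3:inf,v4:inf
step 3: dist = v0:12,v1:0,v2:13,v3:inf,v4:32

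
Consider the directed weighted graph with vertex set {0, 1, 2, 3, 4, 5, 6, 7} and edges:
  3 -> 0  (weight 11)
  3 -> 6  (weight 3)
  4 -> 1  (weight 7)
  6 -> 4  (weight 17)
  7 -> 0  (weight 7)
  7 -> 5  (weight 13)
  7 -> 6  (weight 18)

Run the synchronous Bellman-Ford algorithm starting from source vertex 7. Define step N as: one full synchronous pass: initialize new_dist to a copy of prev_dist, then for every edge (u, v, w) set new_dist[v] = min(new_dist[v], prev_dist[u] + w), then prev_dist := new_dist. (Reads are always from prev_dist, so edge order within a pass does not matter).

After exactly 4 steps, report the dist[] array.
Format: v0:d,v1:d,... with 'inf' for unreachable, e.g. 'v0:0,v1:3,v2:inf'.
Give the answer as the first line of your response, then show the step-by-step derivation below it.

v0:7,v1:42,v2:inf,v3:inf,v4:35,v5:13,v6:18,v7:0

step 1: dist = v0:7,v1:inf,v2:inf,v3:inf,v4:inf,v5:13,v6:18,v7:0
step 2: dist = v0:7,v1:inf,v2:inf,v3:inf,v4:35,v5:13,v6:18,v7:0
step 3: dist = v0:7,v1:42,v2:inf,v3:inf,v4:35,v5:13,v6:18,v7:0
step 4: dist = v0:7,v1:42,v2:inf,v3:inf,v4:35,v5:13,v6:18,v7:0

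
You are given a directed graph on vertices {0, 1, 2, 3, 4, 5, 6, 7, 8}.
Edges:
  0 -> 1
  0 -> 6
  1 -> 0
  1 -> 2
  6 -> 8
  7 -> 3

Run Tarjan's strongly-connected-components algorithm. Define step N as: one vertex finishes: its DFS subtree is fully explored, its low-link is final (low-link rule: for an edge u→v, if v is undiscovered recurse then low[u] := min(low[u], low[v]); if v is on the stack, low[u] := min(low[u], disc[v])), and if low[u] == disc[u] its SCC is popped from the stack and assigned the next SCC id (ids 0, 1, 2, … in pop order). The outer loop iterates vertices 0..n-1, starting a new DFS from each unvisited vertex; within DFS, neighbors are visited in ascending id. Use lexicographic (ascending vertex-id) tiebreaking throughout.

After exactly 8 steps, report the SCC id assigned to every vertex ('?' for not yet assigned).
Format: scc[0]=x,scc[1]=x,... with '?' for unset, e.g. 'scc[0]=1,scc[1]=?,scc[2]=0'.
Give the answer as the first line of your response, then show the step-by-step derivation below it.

scc[0]=3,scc[1]=3,scc[2]=0,scc[3]=4,scc[4]=5,scc[5]=6,scc[6]=2,scc[7]=?,scc[8]=1

step 1: low=(low[0]=0,low[1]=0,low[2]=2,low[3]=?,low[4]=?,low[5]=?,low[6]=?,low[7]=?,low[8]=?); scc=(scc[0]=?,scc[1]=?,scc[2]=0,scc[3]=?,scc[4]=?,scc[5]=?,scc[6]=?,scc[7]=?,scc[8]=?)
step 2: low=(low[0]=0,low[1]=0,low[2]=2,low[3]=?,low[4]=?,low[5]=?,low[6]=?,low[7]=?,low[8]=?); scc=(scc[0]=?,scc[1]=?,scc[2]=0,scc[3]=?,scc[4]=?,scc[5]=?,scc[6]=?,scc[7]=?,scc[8]=?)
step 3: low=(low[0]=0,low[1]=0,low[2]=2,low[3]=?,low[4]=?,low[5]=?,low[6]=3,low[7]=?,low[8]=4); scc=(scc[0]=?,scc[1]=?,scc[2]=0,scc[3]=?,scc[4]=?,scc[5]=?,scc[6]=?,scc[7]=?,scc[8]=1)
step 4: low=(low[0]=0,low[1]=0,low[2]=2,low[3]=?,low[4]=?,low[5]=?,low[6]=3,low[7]=?,low[8]=4); scc=(scc[0]=?,scc[1]=?,scc[2]=0,scc[3]=?,scc[4]=?,scc[5]=?,scc[6]=2,scc[7]=?,scc[8]=1)
step 5: low=(low[0]=0,low[1]=0,low[2]=2,low[3]=?,low[4]=?,low[5]=?,low[6]=3,low[7]=?,low[8]=4); scc=(scc[0]=3,scc[1]=3,scc[2]=0,scc[3]=?,scc[4]=?,scc[5]=?,scc[6]=2,scc[7]=?,scc[8]=1)
step 6: low=(low[0]=0,low[1]=0,low[2]=2,low[3]=5,low[4]=?,low[5]=?,low[6]=3,low[7]=?,low[8]=4); scc=(scc[0]=3,scc[1]=3,scc[2]=0,scc[3]=4,scc[4]=?,scc[5]=?,scc[6]=2,scc[7]=?,scc[8]=1)
step 7: low=(low[0]=0,low[1]=0,low[2]=2,low[3]=5,low[4]=6,low[5]=?,low[6]=3,low[7]=?,low[8]=4); scc=(scc[0]=3,scc[1]=3,scc[2]=0,scc[3]=4,scc[4]=5,scc[5]=?,scc[6]=2,scc[7]=?,scc[8]=1)
step 8: low=(low[0]=0,low[1]=0,low[2]=2,low[3]=5,low[4]=6,low[5]=7,low[6]=3,low[7]=?,low[8]=4); scc=(scc[0]=3,scc[1]=3,scc[2]=0,scc[3]=4,scc[4]=5,scc[5]=6,scc[6]=2,scc[7]=?,scc[8]=1)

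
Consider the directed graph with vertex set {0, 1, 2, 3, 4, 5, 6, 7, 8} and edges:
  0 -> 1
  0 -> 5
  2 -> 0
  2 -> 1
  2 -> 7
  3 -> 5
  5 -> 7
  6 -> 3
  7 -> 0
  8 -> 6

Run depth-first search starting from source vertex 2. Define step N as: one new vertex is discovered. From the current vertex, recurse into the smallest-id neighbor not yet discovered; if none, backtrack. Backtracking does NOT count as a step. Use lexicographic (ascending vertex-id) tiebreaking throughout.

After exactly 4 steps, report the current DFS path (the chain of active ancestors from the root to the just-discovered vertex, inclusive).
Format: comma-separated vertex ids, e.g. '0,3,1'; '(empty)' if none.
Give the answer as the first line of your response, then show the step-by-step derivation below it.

2,0,5

step 1: discover 2; path=2; order=2
step 2: discover 0; path=2>0; order=2,0
step 3: discover 1; path=2>0>1; order=2,0,1
step 4: discover 5; path=2>0>5; order=2,0,1,5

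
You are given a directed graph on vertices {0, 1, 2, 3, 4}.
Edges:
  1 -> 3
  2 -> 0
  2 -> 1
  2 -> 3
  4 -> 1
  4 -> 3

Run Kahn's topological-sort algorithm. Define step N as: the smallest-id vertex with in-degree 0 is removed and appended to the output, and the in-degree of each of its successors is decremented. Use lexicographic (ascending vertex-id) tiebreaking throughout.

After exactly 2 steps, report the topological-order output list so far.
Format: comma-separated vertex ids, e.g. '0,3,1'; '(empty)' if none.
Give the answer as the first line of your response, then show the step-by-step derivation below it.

2,0

step 1: output 2; order=[2]; indeg=(0,1,0,2,0)
step 2: output 0; order=[2,0]; indeg=(0,1,0,2,0)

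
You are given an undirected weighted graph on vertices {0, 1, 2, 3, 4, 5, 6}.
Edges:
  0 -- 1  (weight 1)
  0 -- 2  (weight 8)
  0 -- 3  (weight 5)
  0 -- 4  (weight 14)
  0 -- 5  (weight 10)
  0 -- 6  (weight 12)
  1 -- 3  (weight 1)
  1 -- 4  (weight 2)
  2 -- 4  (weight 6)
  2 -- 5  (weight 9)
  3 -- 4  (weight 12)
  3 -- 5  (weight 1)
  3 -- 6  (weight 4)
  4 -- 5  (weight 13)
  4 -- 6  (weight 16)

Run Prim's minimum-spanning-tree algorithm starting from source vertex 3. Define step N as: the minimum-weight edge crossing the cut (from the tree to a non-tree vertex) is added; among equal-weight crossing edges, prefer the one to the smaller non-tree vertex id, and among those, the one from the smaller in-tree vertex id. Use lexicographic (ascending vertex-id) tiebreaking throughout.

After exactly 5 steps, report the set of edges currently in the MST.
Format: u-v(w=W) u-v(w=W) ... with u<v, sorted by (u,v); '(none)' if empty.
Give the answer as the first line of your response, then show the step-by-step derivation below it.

0-1(w=1) 1-3(w=1) 1-4(w=2) 3-5(w=1) 3-6(w=4)

step 1: add edge 1-3 (w=1); MST = {1-3(w=1)}
step 2: add edge 0-1 (w=1); MST = {0-1(w=1) 1-3(w=1)}
step 3: add edge 3-5 (w=1); MST = {0-1(w=1) 1-3(w=1) 3-5(w=1)}
step 4: add edge 1-4 (w=2); MST = {0-1(w=1) 1-3(w=1) 1-4(w=2) 3-5(w=1)}
step 5: add edge 3-6 (w=4); MST = {0-1(w=1) 1-3(w=1) 1-4(w=2) 3-5(w=1) 3-6(w=4)}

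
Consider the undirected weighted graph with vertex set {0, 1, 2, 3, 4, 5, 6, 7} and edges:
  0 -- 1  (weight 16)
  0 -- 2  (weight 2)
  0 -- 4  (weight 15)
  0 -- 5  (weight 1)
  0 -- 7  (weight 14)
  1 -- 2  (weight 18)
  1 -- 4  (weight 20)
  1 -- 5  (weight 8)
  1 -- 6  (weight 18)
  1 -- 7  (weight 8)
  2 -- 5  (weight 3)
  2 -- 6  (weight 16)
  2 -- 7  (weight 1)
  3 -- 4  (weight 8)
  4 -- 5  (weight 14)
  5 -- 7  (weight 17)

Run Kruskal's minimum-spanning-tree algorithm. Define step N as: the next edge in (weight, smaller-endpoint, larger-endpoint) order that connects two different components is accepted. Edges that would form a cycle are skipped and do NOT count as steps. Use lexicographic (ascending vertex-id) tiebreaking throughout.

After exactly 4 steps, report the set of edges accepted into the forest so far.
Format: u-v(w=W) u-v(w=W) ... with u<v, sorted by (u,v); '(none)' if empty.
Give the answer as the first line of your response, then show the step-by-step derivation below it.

0-2(w=2) 0-5(w=1) 1-5(w=8) 2-7(w=1)

step 1: add edge 0-5 (w=1); MST = {0-5(w=1)}
step 2: add edge 2-7 (w=1); MST = {0-5(w=1) 2-7(w=1)}
step 3: add edge 0-2 (w=2); MST = {0-2(w=2) 0-5(w=1) 2-7(w=1)}
step 4: add edge 1-5 (w=8); MST = {0-2(w=2) 0-5(w=1) 1-5(w=8) 2-7(w=1)}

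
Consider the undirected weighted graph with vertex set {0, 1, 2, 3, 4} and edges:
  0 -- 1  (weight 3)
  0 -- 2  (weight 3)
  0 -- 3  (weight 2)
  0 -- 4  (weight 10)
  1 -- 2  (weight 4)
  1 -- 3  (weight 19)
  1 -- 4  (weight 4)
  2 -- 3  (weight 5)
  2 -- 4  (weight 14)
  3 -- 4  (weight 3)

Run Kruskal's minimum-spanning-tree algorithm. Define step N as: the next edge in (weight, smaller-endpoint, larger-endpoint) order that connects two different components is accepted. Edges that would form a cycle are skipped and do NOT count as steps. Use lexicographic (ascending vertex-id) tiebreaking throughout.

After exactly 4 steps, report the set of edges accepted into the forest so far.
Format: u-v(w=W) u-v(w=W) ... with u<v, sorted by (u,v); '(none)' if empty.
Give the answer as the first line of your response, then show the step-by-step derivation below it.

0-1(w=3) 0-2(w=3) 0-3(w=2) 3-4(w=3)

step 1: add edge 0-3 (w=2); MST = {0-3(w=2)}
step 2: add edge 0-1 (w=3); MST = {0-1(w=3) 0-3(w=2)}
step 3: add edge 0-2 (w=3); MST = {0-1(w=3) 0-2(w=3) 0-3(w=2)}
step 4: add edge 3-4 (w=3); MST = {0-1(w=3) 0-2(w=3) 0-3(w=2) 3-4(w=3)}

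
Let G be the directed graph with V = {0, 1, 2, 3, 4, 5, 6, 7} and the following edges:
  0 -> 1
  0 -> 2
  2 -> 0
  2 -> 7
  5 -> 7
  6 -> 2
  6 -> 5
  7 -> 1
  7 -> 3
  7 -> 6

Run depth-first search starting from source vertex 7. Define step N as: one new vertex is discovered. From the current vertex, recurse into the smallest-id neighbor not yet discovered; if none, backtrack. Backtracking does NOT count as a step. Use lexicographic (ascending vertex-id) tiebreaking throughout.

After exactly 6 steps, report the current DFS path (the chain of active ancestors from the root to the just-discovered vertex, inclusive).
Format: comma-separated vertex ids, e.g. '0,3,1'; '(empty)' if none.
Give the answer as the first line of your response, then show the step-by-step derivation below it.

7,6,2,0

step 1: discover 7; path=7; order=7
step 2: discover 1; path=7>1; order=7,1
step 3: discover 3; path=7>3; order=7,1,3
step 4: discover 6; path=7>6; order=7,1,3,6
step 5: discover 2; path=7>6>2; order=7,1,3,6,2
step 6: discover 0; path=7>6>2>0; order=7,1,3,6,2,0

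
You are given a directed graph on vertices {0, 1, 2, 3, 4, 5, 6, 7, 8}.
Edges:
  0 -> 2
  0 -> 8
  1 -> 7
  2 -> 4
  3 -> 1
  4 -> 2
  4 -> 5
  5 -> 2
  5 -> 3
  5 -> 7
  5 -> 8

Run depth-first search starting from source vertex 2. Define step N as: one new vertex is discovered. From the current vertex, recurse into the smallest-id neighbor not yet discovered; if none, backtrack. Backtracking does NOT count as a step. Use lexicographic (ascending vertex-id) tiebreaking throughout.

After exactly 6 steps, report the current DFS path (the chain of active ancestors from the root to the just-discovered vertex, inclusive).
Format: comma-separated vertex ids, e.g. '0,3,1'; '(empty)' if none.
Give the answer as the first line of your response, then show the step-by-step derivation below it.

2,4,5,3,1,7

step 1: discover 2; path=2; order=2
step 2: discover 4; path=2>4; order=2,4
step 3: discover 5; path=2>4>5; order=2,4,5
step 4: discover 3; path=2>4>5>3; order=2,4,5,3
step 5: discover 1; path=2>4>5>3>1; order=2,4,5,3,1
step 6: discover 7; path=2>4>5>3>1>7; order=2,4,5,3,1,7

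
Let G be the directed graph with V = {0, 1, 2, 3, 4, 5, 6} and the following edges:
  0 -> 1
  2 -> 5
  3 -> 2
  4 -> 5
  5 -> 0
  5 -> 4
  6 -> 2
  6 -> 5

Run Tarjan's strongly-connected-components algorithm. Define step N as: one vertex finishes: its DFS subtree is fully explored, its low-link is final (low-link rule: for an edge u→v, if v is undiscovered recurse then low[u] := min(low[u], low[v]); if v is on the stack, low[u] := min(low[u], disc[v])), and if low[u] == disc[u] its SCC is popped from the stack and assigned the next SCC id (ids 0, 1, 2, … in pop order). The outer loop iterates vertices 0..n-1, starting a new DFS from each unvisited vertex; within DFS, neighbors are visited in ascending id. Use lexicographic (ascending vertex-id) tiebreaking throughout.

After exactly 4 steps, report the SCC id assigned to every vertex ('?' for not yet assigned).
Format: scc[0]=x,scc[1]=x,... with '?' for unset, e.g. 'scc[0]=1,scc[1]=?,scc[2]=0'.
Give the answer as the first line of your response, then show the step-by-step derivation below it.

scc[0]=1,scc[1]=0,scc[2]=?,scc[3]=?,scc[4]=2,scc[5]=2,scc[6]=?

step 1: low=(low[0]=0,low[1]=1,low[2]=?,low[3]=?,low[4]=?,low[5]=?,low[6]=?); scc=(scc[0]=?,scc[1]=0,scc[2]=?,scc[3]=?,scc[4]=?,scc[5]=?,scc[6]=?)
step 2: low=(low[0]=0,low[1]=1,low[2]=?,low[3]=?,low[4]=?,low[5]=?,low[6]=?); scc=(scc[0]=1,scc[1]=0,scc[2]=?,scc[3]=?,scc[4]=?,scc[5]=?,scc[6]=?)
step 3: low=(low[0]=0,low[1]=1,low[2]=2,low[3]=?,low[4]=3,low[5]=3,low[6]=?); scc=(scc[0]=1,scc[1]=0,scc[2]=?,scc[3]=?,scc[4]=?,scc[5]=?,scc[6]=?)
step 4: low=(low[0]=0,low[1]=1,low[2]=2,low[3]=?,low[4]=3,low[5]=3,low[6]=?); scc=(scc[0]=1,scc[1]=0,scc[2]=?,scc[3]=?,scc[4]=2,scc[5]=2,scc[6]=?)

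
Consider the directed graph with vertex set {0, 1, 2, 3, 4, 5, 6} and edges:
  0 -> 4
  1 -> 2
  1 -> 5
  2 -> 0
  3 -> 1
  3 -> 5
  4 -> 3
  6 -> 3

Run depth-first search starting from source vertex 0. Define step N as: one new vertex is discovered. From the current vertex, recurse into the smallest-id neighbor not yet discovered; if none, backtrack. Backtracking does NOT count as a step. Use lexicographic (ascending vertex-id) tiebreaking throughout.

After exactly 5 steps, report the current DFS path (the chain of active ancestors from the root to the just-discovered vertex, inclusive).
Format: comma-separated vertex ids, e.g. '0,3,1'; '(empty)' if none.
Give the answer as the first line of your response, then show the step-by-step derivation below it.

0,4,3,1,2

step 1: discover 0; path=0; order=0
step 2: discover 4; path=0>4; order=0,4
step 3: discover 3; path=0>4>3; order=0,4,3
step 4: discover 1; path=0>4>3>1; order=0,4,3,1
step 5: discover 2; path=0>4>3>1>2; order=0,4,3,1,2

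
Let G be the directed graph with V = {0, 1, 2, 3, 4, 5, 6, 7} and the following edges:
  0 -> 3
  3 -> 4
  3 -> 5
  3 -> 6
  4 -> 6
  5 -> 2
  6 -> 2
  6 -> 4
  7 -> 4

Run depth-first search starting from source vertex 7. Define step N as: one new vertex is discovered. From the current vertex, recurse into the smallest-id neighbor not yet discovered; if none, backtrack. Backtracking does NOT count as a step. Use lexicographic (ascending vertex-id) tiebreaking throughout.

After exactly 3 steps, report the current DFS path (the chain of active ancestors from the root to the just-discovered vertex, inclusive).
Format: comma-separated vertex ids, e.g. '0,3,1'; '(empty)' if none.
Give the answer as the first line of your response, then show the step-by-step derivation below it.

7,4,6

step 1: discover 7; path=7; order=7
step 2: discover 4; path=7>4; order=7,4
step 3: discover 6; path=7>4>6; order=7,4,6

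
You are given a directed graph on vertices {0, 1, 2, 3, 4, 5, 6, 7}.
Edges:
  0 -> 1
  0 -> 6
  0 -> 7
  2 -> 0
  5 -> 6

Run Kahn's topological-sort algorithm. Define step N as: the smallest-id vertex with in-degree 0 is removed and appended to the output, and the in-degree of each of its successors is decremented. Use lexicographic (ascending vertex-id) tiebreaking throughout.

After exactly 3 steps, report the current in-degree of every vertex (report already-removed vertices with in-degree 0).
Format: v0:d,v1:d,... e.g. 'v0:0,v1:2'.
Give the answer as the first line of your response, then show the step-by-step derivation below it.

v0:0,v1:0,v2:0,v3:0,v4:0,v5:0,v6:1,v7:0

step 1: output 2; order=[2]; indeg=(0,1,0,0,0,0,2,1)
step 2: output 0; order=[2,0]; indeg=(0,0,0,0,0,0,1,0)
step 3: output 1; order=[2,0,1]; indeg=(0,0,0,0,0,0,1,0)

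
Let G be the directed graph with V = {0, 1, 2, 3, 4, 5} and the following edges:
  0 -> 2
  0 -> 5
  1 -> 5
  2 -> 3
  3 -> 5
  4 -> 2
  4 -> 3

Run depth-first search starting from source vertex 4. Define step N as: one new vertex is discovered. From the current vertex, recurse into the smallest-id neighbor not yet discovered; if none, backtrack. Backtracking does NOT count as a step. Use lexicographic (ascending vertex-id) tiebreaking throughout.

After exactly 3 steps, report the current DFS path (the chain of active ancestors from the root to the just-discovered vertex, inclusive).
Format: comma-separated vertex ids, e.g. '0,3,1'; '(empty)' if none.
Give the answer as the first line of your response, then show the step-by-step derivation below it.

4,2,3

step 1: discover 4; path=4; order=4
step 2: discover 2; path=4>2; order=4,2
step 3: discover 3; path=4>2>3; order=4,2,3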